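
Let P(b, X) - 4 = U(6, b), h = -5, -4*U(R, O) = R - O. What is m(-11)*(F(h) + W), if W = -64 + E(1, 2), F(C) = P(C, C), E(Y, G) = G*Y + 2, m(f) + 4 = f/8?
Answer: 10105/32 ≈ 315.78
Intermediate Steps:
U(R, O) = -R/4 + O/4 (U(R, O) = -(R - O)/4 = -R/4 + O/4)
m(f) = -4 + f/8
E(Y, G) = 2 + G*Y
P(b, X) = 5/2 + b/4 (P(b, X) = 4 + (-¼*6 + b/4) = 4 + (-3/2 + b/4) = 5/2 + b/4)
F(C) = 5/2 + C/4
W = -60 (W = -64 + (2 + 2*1) = -64 + (2 + 2) = -64 + 4 = -60)
m(-11)*(F(h) + W) = (-4 + (⅛)*(-11))*((5/2 + (¼)*(-5)) - 60) = (-4 - 11/8)*((5/2 - 5/4) - 60) = -43*(5/4 - 60)/8 = -43/8*(-235/4) = 10105/32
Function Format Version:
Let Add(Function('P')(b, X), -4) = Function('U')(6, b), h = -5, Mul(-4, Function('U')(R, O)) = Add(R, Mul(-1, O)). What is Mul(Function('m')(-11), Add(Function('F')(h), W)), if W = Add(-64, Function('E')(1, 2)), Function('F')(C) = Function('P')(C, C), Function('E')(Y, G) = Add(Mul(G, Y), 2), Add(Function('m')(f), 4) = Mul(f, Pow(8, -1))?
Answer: Rational(10105, 32) ≈ 315.78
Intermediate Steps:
Function('U')(R, O) = Add(Mul(Rational(-1, 4), R), Mul(Rational(1, 4), O)) (Function('U')(R, O) = Mul(Rational(-1, 4), Add(R, Mul(-1, O))) = Add(Mul(Rational(-1, 4), R), Mul(Rational(1, 4), O)))
Function('m')(f) = Add(-4, Mul(Rational(1, 8), f)) (Function('m')(f) = Add(-4, Mul(f, Pow(8, -1))) = Add(-4, Mul(f, Rational(1, 8))) = Add(-4, Mul(Rational(1, 8), f)))
Function('E')(Y, G) = Add(2, Mul(G, Y))
Function('P')(b, X) = Add(Rational(5, 2), Mul(Rational(1, 4), b)) (Function('P')(b, X) = Add(4, Add(Mul(Rational(-1, 4), 6), Mul(Rational(1, 4), b))) = Add(4, Add(Rational(-3, 2), Mul(Rational(1, 4), b))) = Add(Rational(5, 2), Mul(Rational(1, 4), b)))
Function('F')(C) = Add(Rational(5, 2), Mul(Rational(1, 4), C))
W = -60 (W = Add(-64, Add(2, Mul(2, 1))) = Add(-64, Add(2, 2)) = Add(-64, 4) = -60)
Mul(Function('m')(-11), Add(Function('F')(h), W)) = Mul(Add(-4, Mul(Rational(1, 8), -11)), Add(Add(Rational(5, 2), Mul(Rational(1, 4), -5)), -60)) = Mul(Add(-4, Rational(-11, 8)), Add(Add(Rational(5, 2), Rational(-5, 4)), -60)) = Mul(Rational(-43, 8), Add(Rational(5, 4), -60)) = Mul(Rational(-43, 8), Rational(-235, 4)) = Rational(10105, 32)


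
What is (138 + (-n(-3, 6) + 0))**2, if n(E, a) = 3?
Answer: 18225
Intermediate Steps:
(138 + (-n(-3, 6) + 0))**2 = (138 + (-1*3 + 0))**2 = (138 + (-3 + 0))**2 = (138 - 3)**2 = 135**2 = 18225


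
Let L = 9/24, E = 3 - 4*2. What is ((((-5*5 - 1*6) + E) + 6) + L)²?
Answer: 56169/64 ≈ 877.64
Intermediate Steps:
E = -5 (E = 3 - 8 = -5)
L = 3/8 (L = 9*(1/24) = 3/8 ≈ 0.37500)
((((-5*5 - 1*6) + E) + 6) + L)² = ((((-5*5 - 1*6) - 5) + 6) + 3/8)² = ((((-25 - 6) - 5) + 6) + 3/8)² = (((-31 - 5) + 6) + 3/8)² = ((-36 + 6) + 3/8)² = (-30 + 3/8)² = (-237/8)² = 56169/64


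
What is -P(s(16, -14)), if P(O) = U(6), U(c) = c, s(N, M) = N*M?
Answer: -6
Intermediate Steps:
s(N, M) = M*N
P(O) = 6
-P(s(16, -14)) = -1*6 = -6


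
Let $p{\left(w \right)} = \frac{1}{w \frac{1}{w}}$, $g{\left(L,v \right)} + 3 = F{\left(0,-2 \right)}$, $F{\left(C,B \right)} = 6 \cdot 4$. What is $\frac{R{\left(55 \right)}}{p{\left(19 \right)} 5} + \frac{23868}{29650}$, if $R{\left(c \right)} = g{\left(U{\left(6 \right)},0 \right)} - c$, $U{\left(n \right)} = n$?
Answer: $- \frac{88876}{14825} \approx -5.995$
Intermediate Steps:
$F{\left(C,B \right)} = 24$
$g{\left(L,v \right)} = 21$ ($g{\left(L,v \right)} = -3 + 24 = 21$)
$R{\left(c \right)} = 21 - c$
$p{\left(w \right)} = 1$ ($p{\left(w \right)} = 1^{-1} = 1$)
$\frac{R{\left(55 \right)}}{p{\left(19 \right)} 5} + \frac{23868}{29650} = \frac{21 - 55}{1 \cdot 5} + \frac{23868}{29650} = \frac{21 - 55}{5} + 23868 \cdot \frac{1}{29650} = \left(-34\right) \frac{1}{5} + \frac{11934}{14825} = - \frac{34}{5} + \frac{11934}{14825} = - \frac{88876}{14825}$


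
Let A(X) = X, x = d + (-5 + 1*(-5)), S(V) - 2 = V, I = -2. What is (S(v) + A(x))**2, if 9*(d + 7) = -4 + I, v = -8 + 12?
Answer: 1225/9 ≈ 136.11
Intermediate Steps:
v = 4
d = -23/3 (d = -7 + (-4 - 2)/9 = -7 + (1/9)*(-6) = -7 - 2/3 = -23/3 ≈ -7.6667)
S(V) = 2 + V
x = -53/3 (x = -23/3 + (-5 + 1*(-5)) = -23/3 + (-5 - 5) = -23/3 - 10 = -53/3 ≈ -17.667)
(S(v) + A(x))**2 = ((2 + 4) - 53/3)**2 = (6 - 53/3)**2 = (-35/3)**2 = 1225/9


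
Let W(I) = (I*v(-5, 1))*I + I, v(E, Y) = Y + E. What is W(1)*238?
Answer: -714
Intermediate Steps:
v(E, Y) = E + Y
W(I) = I - 4*I² (W(I) = (I*(-5 + 1))*I + I = (I*(-4))*I + I = (-4*I)*I + I = -4*I² + I = I - 4*I²)
W(1)*238 = (1*(1 - 4*1))*238 = (1*(1 - 4))*238 = (1*(-3))*238 = -3*238 = -714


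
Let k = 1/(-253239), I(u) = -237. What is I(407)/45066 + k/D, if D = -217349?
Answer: -621179744921/118118508360006 ≈ -0.0052590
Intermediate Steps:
k = -1/253239 ≈ -3.9488e-6
I(407)/45066 + k/D = -237/45066 - 1/253239/(-217349) = -237*1/45066 - 1/253239*(-1/217349) = -79/15022 + 1/55041243411 = -621179744921/118118508360006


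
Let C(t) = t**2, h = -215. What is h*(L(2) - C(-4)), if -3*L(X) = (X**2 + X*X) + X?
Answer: 12470/3 ≈ 4156.7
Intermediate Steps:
L(X) = -2*X**2/3 - X/3 (L(X) = -((X**2 + X*X) + X)/3 = -((X**2 + X**2) + X)/3 = -(2*X**2 + X)/3 = -(X + 2*X**2)/3 = -2*X**2/3 - X/3)
h*(L(2) - C(-4)) = -215*(-1/3*2*(1 + 2*2) - 1*(-4)**2) = -215*(-1/3*2*(1 + 4) - 1*16) = -215*(-1/3*2*5 - 16) = -215*(-10/3 - 16) = -215*(-58/3) = 12470/3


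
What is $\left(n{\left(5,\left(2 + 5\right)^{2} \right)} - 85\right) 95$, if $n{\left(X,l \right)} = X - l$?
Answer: $-12255$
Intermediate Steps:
$\left(n{\left(5,\left(2 + 5\right)^{2} \right)} - 85\right) 95 = \left(\left(5 - \left(2 + 5\right)^{2}\right) - 85\right) 95 = \left(\left(5 - 7^{2}\right) - 85\right) 95 = \left(\left(5 - 49\right) - 85\right) 95 = \left(-44 - 85\right) 95 = \left(-129\right) 95 = -12255$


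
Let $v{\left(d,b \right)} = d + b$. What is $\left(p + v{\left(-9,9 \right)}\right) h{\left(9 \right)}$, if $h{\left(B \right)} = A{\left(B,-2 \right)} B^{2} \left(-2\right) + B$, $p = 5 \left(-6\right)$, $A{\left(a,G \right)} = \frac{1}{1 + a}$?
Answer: $216$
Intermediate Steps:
$v{\left(d,b \right)} = b + d$
$p = -30$
$h{\left(B \right)} = B - \frac{2 B^{2}}{1 + B}$ ($h{\left(B \right)} = \frac{B^{2}}{1 + B} \left(-2\right) + B = - \frac{2 B^{2}}{1 + B} + B = B - \frac{2 B^{2}}{1 + B}$)
$\left(p + v{\left(-9,9 \right)}\right) h{\left(9 \right)} = \left(-30 + \left(9 - 9\right)\right) \frac{9 \left(1 - 9\right)}{1 + 9} = \left(-30 + 0\right) \frac{9 \left(1 - 9\right)}{10} = - 30 \cdot 9 \cdot \frac{1}{10} \left(-8\right) = \left(-30\right) \left(- \frac{36}{5}\right) = 216$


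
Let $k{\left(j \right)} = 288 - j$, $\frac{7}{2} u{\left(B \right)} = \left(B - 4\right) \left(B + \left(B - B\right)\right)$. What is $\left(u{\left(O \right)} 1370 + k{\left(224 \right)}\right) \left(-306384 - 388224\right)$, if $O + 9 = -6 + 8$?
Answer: $-20979940032$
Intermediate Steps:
$O = -7$ ($O = -9 + \left(-6 + 8\right) = -9 + 2 = -7$)
$u{\left(B \right)} = \frac{2 B \left(-4 + B\right)}{7}$ ($u{\left(B \right)} = \frac{2 \left(B - 4\right) \left(B + \left(B - B\right)\right)}{7} = \frac{2 \left(-4 + B\right) \left(B + 0\right)}{7} = \frac{2 \left(-4 + B\right) B}{7} = \frac{2 B \left(-4 + B\right)}{7}$)
$\left(u{\left(O \right)} 1370 + k{\left(224 \right)}\right) \left(-306384 - 388224\right) = \left(\frac{2}{7} \left(-7\right) \left(-4 - 7\right) 1370 + \left(288 - 224\right)\right) \left(-306384 - 388224\right) = \left(\frac{2}{7} \left(-7\right) \left(-11\right) 1370 + \left(288 - 224\right)\right) \left(-694608\right) = \left(22 \cdot 1370 + 64\right) \left(-694608\right) = \left(30140 + 64\right) \left(-694608\right) = 30204 \left(-694608\right) = -20979940032$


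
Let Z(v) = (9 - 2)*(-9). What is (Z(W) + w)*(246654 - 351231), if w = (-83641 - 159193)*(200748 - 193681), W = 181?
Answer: 179465420145957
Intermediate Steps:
w = -1716107878 (w = -242834*7067 = -1716107878)
Z(v) = -63 (Z(v) = 7*(-9) = -63)
(Z(W) + w)*(246654 - 351231) = (-63 - 1716107878)*(246654 - 351231) = -1716107941*(-104577) = 179465420145957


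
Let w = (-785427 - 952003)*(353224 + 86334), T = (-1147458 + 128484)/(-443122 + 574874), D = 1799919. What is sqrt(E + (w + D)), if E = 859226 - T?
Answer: I*sqrt(828545652900685198577)/32938 ≈ 8.739e+5*I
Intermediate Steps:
T = -509487/65876 (T = -1018974/131752 = -1018974*1/131752 = -509487/65876 ≈ -7.7340)
w = -763701255940 (w = -1737430*439558 = -763701255940)
E = 56602881463/65876 (E = 859226 - 1*(-509487/65876) = 859226 + 509487/65876 = 56602881463/65876 ≈ 8.5923e+5)
sqrt(E + (w + D)) = sqrt(56602881463/65876 + (-763701255940 + 1799919)) = sqrt(56602881463/65876 - 763699456021) = sqrt(-50309408761957933/65876) = I*sqrt(828545652900685198577)/32938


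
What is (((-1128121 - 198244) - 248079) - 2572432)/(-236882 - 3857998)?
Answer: 345573/341240 ≈ 1.0127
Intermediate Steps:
(((-1128121 - 198244) - 248079) - 2572432)/(-236882 - 3857998) = ((-1326365 - 248079) - 2572432)/(-4094880) = (-1574444 - 2572432)*(-1/4094880) = -4146876*(-1/4094880) = 345573/341240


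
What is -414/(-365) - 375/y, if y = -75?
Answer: 2239/365 ≈ 6.1342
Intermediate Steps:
-414/(-365) - 375/y = -414/(-365) - 375/(-75) = -414*(-1/365) - 375*(-1/75) = 414/365 + 5 = 2239/365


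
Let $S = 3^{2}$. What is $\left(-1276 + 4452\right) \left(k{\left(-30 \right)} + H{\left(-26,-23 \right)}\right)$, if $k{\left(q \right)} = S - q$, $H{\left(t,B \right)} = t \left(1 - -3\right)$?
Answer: $-206440$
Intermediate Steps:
$H{\left(t,B \right)} = 4 t$ ($H{\left(t,B \right)} = t \left(1 + 3\right) = t 4 = 4 t$)
$S = 9$
$k{\left(q \right)} = 9 - q$
$\left(-1276 + 4452\right) \left(k{\left(-30 \right)} + H{\left(-26,-23 \right)}\right) = \left(-1276 + 4452\right) \left(\left(9 - -30\right) + 4 \left(-26\right)\right) = 3176 \left(\left(9 + 30\right) - 104\right) = 3176 \left(39 - 104\right) = 3176 \left(-65\right) = -206440$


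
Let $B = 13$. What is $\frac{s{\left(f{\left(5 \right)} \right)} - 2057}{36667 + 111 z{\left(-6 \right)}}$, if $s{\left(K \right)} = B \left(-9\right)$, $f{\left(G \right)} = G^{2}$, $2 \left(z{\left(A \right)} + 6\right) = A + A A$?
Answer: $- \frac{1087}{18833} \approx -0.057718$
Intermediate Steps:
$z{\left(A \right)} = -6 + \frac{A}{2} + \frac{A^{2}}{2}$ ($z{\left(A \right)} = -6 + \frac{A + A A}{2} = -6 + \frac{A + A^{2}}{2} = -6 + \left(\frac{A}{2} + \frac{A^{2}}{2}\right) = -6 + \frac{A}{2} + \frac{A^{2}}{2}$)
$s{\left(K \right)} = -117$ ($s{\left(K \right)} = 13 \left(-9\right) = -117$)
$\frac{s{\left(f{\left(5 \right)} \right)} - 2057}{36667 + 111 z{\left(-6 \right)}} = \frac{-117 - 2057}{36667 + 111 \left(-6 + \frac{1}{2} \left(-6\right) + \frac{\left(-6\right)^{2}}{2}\right)} = - \frac{2174}{36667 + 111 \left(-6 - 3 + \frac{1}{2} \cdot 36\right)} = - \frac{2174}{36667 + 111 \left(-6 - 3 + 18\right)} = - \frac{2174}{36667 + 111 \cdot 9} = - \frac{2174}{36667 + 999} = - \frac{2174}{37666} = \left(-2174\right) \frac{1}{37666} = - \frac{1087}{18833}$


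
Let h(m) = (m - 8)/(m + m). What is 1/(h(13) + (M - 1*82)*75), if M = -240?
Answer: -26/627895 ≈ -4.1408e-5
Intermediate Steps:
h(m) = (-8 + m)/(2*m) (h(m) = (-8 + m)/((2*m)) = (-8 + m)*(1/(2*m)) = (-8 + m)/(2*m))
1/(h(13) + (M - 1*82)*75) = 1/((½)*(-8 + 13)/13 + (-240 - 1*82)*75) = 1/((½)*(1/13)*5 + (-240 - 82)*75) = 1/(5/26 - 322*75) = 1/(5/26 - 24150) = 1/(-627895/26) = -26/627895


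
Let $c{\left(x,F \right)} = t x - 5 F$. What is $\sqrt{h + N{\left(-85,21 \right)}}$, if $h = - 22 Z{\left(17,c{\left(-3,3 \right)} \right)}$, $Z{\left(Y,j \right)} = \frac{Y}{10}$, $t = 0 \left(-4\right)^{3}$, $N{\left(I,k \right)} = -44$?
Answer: $\frac{i \sqrt{2035}}{5} \approx 9.0222 i$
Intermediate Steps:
$t = 0$ ($t = 0 \left(-64\right) = 0$)
$c{\left(x,F \right)} = - 5 F$ ($c{\left(x,F \right)} = 0 x - 5 F = 0 - 5 F = - 5 F$)
$Z{\left(Y,j \right)} = \frac{Y}{10}$ ($Z{\left(Y,j \right)} = Y \frac{1}{10} = \frac{Y}{10}$)
$h = - \frac{187}{5}$ ($h = - 22 \cdot \frac{1}{10} \cdot 17 = \left(-22\right) \frac{17}{10} = - \frac{187}{5} \approx -37.4$)
$\sqrt{h + N{\left(-85,21 \right)}} = \sqrt{- \frac{187}{5} - 44} = \sqrt{- \frac{407}{5}} = \frac{i \sqrt{2035}}{5}$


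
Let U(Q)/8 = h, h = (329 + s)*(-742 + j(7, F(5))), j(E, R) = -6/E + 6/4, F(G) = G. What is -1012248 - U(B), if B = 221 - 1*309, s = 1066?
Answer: 50829084/7 ≈ 7.2613e+6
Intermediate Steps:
j(E, R) = 3/2 - 6/E (j(E, R) = -6/E + 6*(¼) = -6/E + 3/2 = 3/2 - 6/E)
B = -88 (B = 221 - 309 = -88)
h = -14478705/14 (h = (329 + 1066)*(-742 + (3/2 - 6/7)) = 1395*(-742 + (3/2 - 6*⅐)) = 1395*(-742 + (3/2 - 6/7)) = 1395*(-742 + 9/14) = 1395*(-10379/14) = -14478705/14 ≈ -1.0342e+6)
U(Q) = -57914820/7 (U(Q) = 8*(-14478705/14) = -57914820/7)
-1012248 - U(B) = -1012248 - 1*(-57914820/7) = -1012248 + 57914820/7 = 50829084/7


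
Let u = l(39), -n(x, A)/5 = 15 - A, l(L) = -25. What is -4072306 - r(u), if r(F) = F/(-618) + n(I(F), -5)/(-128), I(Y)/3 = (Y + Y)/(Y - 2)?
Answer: -40266969853/9888 ≈ -4.0723e+6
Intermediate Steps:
I(Y) = 6*Y/(-2 + Y) (I(Y) = 3*((Y + Y)/(Y - 2)) = 3*((2*Y)/(-2 + Y)) = 3*(2*Y/(-2 + Y)) = 6*Y/(-2 + Y))
n(x, A) = -75 + 5*A (n(x, A) = -5*(15 - A) = -75 + 5*A)
u = -25
r(F) = 25/32 - F/618 (r(F) = F/(-618) + (-75 + 5*(-5))/(-128) = F*(-1/618) + (-75 - 25)*(-1/128) = -F/618 - 100*(-1/128) = -F/618 + 25/32 = 25/32 - F/618)
-4072306 - r(u) = -4072306 - (25/32 - 1/618*(-25)) = -4072306 - (25/32 + 25/618) = -4072306 - 1*8125/9888 = -4072306 - 8125/9888 = -40266969853/9888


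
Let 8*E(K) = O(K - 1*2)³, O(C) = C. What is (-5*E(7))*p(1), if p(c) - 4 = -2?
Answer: -625/4 ≈ -156.25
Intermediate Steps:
E(K) = (-2 + K)³/8 (E(K) = (K - 1*2)³/8 = (K - 2)³/8 = (-2 + K)³/8)
p(c) = 2 (p(c) = 4 - 2 = 2)
(-5*E(7))*p(1) = -5*(-2 + 7)³/8*2 = -5*5³/8*2 = -5*125/8*2 = -625/8*2 = -625/4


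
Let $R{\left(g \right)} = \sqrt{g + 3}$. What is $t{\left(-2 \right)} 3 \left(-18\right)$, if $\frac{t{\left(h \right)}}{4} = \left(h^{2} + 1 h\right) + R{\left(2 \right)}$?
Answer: $-432 - 216 \sqrt{5} \approx -914.99$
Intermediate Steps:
$R{\left(g \right)} = \sqrt{3 + g}$
$t{\left(h \right)} = 4 h + 4 \sqrt{5} + 4 h^{2}$ ($t{\left(h \right)} = 4 \left(\left(h^{2} + 1 h\right) + \sqrt{3 + 2}\right) = 4 \left(\left(h^{2} + h\right) + \sqrt{5}\right) = 4 \left(\left(h + h^{2}\right) + \sqrt{5}\right) = 4 \left(h + \sqrt{5} + h^{2}\right) = 4 h + 4 \sqrt{5} + 4 h^{2}$)
$t{\left(-2 \right)} 3 \left(-18\right) = \left(4 \left(-2\right) + 4 \sqrt{5} + 4 \left(-2\right)^{2}\right) 3 \left(-18\right) = \left(-8 + 4 \sqrt{5} + 4 \cdot 4\right) 3 \left(-18\right) = \left(-8 + 4 \sqrt{5} + 16\right) 3 \left(-18\right) = \left(8 + 4 \sqrt{5}\right) 3 \left(-18\right) = \left(24 + 12 \sqrt{5}\right) \left(-18\right) = -432 - 216 \sqrt{5}$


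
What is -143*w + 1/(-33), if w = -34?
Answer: 160445/33 ≈ 4862.0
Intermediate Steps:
-143*w + 1/(-33) = -143*(-34) + 1/(-33) = 4862 - 1/33 = 160445/33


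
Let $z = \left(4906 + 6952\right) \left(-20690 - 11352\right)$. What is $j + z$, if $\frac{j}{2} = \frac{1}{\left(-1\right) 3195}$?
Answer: $- \frac{1213953145022}{3195} \approx -3.7995 \cdot 10^{8}$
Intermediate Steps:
$j = - \frac{2}{3195}$ ($j = \frac{2}{\left(-1\right) 3195} = \frac{2}{-3195} = 2 \left(- \frac{1}{3195}\right) = - \frac{2}{3195} \approx -0.00062598$)
$z = -379954036$ ($z = 11858 \left(-32042\right) = -379954036$)
$j + z = - \frac{2}{3195} - 379954036 = - \frac{1213953145022}{3195}$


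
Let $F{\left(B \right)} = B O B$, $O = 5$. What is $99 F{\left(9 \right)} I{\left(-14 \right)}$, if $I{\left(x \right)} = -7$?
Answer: $-280665$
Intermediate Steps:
$F{\left(B \right)} = 5 B^{2}$ ($F{\left(B \right)} = B 5 B = 5 B B = 5 B^{2}$)
$99 F{\left(9 \right)} I{\left(-14 \right)} = 99 \cdot 5 \cdot 9^{2} \left(-7\right) = 99 \cdot 5 \cdot 81 \left(-7\right) = 99 \cdot 405 \left(-7\right) = 40095 \left(-7\right) = -280665$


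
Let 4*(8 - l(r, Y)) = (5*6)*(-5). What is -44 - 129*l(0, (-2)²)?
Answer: -11827/2 ≈ -5913.5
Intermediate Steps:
l(r, Y) = 91/2 (l(r, Y) = 8 - 5*6*(-5)/4 = 8 - 15*(-5)/2 = 8 - ¼*(-150) = 8 + 75/2 = 91/2)
-44 - 129*l(0, (-2)²) = -44 - 129*91/2 = -44 - 11739/2 = -11827/2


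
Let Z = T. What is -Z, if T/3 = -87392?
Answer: 262176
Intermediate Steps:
T = -262176 (T = 3*(-87392) = -262176)
Z = -262176
-Z = -1*(-262176) = 262176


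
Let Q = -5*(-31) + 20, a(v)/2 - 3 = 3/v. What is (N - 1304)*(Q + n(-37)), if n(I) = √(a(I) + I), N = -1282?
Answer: -452550 - 2586*I*√42661/37 ≈ -4.5255e+5 - 14436.0*I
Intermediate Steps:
a(v) = 6 + 6/v (a(v) = 6 + 2*(3/v) = 6 + 6/v)
Q = 175 (Q = 155 + 20 = 175)
n(I) = √(6 + I + 6/I) (n(I) = √((6 + 6/I) + I) = √(6 + I + 6/I))
(N - 1304)*(Q + n(-37)) = (-1282 - 1304)*(175 + √(6 - 37 + 6/(-37))) = -2586*(175 + √(6 - 37 + 6*(-1/37))) = -2586*(175 + √(6 - 37 - 6/37)) = -2586*(175 + √(-1153/37)) = -2586*(175 + I*√42661/37) = -452550 - 2586*I*√42661/37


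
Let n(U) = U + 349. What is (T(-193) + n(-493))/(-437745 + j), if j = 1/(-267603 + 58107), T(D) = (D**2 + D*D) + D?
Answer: -15536432856/91705826521 ≈ -0.16942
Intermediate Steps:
n(U) = 349 + U
T(D) = D + 2*D**2 (T(D) = (D**2 + D**2) + D = 2*D**2 + D = D + 2*D**2)
j = -1/209496 (j = 1/(-209496) = -1/209496 ≈ -4.7734e-6)
(T(-193) + n(-493))/(-437745 + j) = (-193*(1 + 2*(-193)) + (349 - 493))/(-437745 - 1/209496) = (-193*(1 - 386) - 144)/(-91705826521/209496) = (-193*(-385) - 144)*(-209496/91705826521) = (74305 - 144)*(-209496/91705826521) = 74161*(-209496/91705826521) = -15536432856/91705826521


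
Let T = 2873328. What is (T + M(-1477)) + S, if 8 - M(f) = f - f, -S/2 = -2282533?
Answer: 7438402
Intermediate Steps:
S = 4565066 (S = -2*(-2282533) = 4565066)
M(f) = 8 (M(f) = 8 - (f - f) = 8 - 1*0 = 8 + 0 = 8)
(T + M(-1477)) + S = (2873328 + 8) + 4565066 = 2873336 + 4565066 = 7438402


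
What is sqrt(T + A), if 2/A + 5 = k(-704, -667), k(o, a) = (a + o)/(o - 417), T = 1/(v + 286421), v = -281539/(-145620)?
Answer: I*sqrt(4128394939413681449934625897)/88297757302403 ≈ 0.72768*I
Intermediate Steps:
v = 281539/145620 (v = -281539*(-1/145620) = 281539/145620 ≈ 1.9334)
T = 145620/41708907559 (T = 1/(281539/145620 + 286421) = 1/(41708907559/145620) = 145620/41708907559 ≈ 3.4913e-6)
k(o, a) = (a + o)/(-417 + o)
A = -1121/2117 (A = 2/(-5 + (-667 - 704)/(-417 - 704)) = 2/(-5 - 1371/(-1121)) = 2/(-5 - 1/1121*(-1371)) = 2/(-5 + 1371/1121) = 2/(-4234/1121) = 2*(-1121/4234) = -1121/2117 ≈ -0.52952)
sqrt(T + A) = sqrt(145620/41708907559 - 1121/2117) = sqrt(-46755377096099/88297757302403) = I*sqrt(4128394939413681449934625897)/88297757302403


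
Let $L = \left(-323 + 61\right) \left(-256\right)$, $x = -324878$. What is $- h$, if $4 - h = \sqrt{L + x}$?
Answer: $-4 + i \sqrt{257806} \approx -4.0 + 507.75 i$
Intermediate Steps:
$L = 67072$ ($L = \left(-262\right) \left(-256\right) = 67072$)
$h = 4 - i \sqrt{257806}$ ($h = 4 - \sqrt{67072 - 324878} = 4 - \sqrt{-257806} = 4 - i \sqrt{257806} \approx 4.0 - 507.75 i$)
$- h = - (4 - i \sqrt{257806}) = -4 + i \sqrt{257806}$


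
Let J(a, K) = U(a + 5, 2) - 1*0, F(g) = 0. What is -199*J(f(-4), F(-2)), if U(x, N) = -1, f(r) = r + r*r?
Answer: 199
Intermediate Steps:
f(r) = r + r**2
J(a, K) = -1 (J(a, K) = -1 - 1*0 = -1 + 0 = -1)
-199*J(f(-4), F(-2)) = -199*(-1) = 199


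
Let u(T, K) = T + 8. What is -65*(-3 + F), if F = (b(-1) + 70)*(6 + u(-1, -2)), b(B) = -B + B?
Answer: -58955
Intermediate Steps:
u(T, K) = 8 + T
b(B) = 0
F = 910 (F = (0 + 70)*(6 + (8 - 1)) = 70*(6 + 7) = 70*13 = 910)
-65*(-3 + F) = -65*(-3 + 910) = -65*907 = -58955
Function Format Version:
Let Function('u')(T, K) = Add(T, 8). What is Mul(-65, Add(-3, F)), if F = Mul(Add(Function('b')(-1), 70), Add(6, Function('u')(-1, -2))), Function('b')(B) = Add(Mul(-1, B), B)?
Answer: -58955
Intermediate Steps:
Function('u')(T, K) = Add(8, T)
Function('b')(B) = 0
F = 910 (F = Mul(Add(0, 70), Add(6, Add(8, -1))) = Mul(70, Add(6, 7)) = Mul(70, 13) = 910)
Mul(-65, Add(-3, F)) = Mul(-65, Add(-3, 910)) = Mul(-65, 907) = -58955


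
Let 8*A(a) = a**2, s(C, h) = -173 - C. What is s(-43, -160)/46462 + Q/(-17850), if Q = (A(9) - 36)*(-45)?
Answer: -1157327/17012240 ≈ -0.068029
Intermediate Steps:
A(a) = a**2/8
Q = 9315/8 (Q = ((1/8)*9**2 - 36)*(-45) = ((1/8)*81 - 36)*(-45) = (81/8 - 36)*(-45) = -207/8*(-45) = 9315/8 ≈ 1164.4)
s(-43, -160)/46462 + Q/(-17850) = (-173 - 1*(-43))/46462 + (9315/8)/(-17850) = (-173 + 43)*(1/46462) + (9315/8)*(-1/17850) = -130*1/46462 - 621/9520 = -5/1787 - 621/9520 = -1157327/17012240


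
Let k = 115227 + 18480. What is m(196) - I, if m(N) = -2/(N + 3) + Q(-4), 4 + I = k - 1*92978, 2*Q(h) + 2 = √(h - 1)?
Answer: -8104476/199 + I*√5/2 ≈ -40726.0 + 1.118*I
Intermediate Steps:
k = 133707
Q(h) = -1 + √(-1 + h)/2 (Q(h) = -1 + √(h - 1)/2 = -1 + √(-1 + h)/2)
I = 40725 (I = -4 + (133707 - 1*92978) = -4 + (133707 - 92978) = -4 + 40729 = 40725)
m(N) = -1 - 2/(3 + N) + I*√5/2 (m(N) = -2/(N + 3) + (-1 + √(-1 - 4)/2) = -2/(3 + N) + (-1 + √(-5)/2) = -2/(3 + N) + (-1 + (I*√5)/2) = -2/(3 + N) + (-1 + I*√5/2) = -1 - 2/(3 + N) + I*√5/2)
m(196) - I = (-10 - 1*196*(2 - I*√5) + 3*I*√5)/(2*(3 + 196)) - 1*40725 = (½)*(-10 + (-392 + 196*I*√5) + 3*I*√5)/199 - 40725 = (½)*(1/199)*(-402 + 199*I*√5) - 40725 = (-201/199 + I*√5/2) - 40725 = -8104476/199 + I*√5/2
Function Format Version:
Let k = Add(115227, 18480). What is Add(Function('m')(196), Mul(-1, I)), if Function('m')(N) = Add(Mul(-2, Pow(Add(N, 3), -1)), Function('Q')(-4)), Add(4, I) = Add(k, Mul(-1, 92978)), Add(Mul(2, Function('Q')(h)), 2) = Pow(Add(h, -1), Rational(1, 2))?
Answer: Add(Rational(-8104476, 199), Mul(Rational(1, 2), I, Pow(5, Rational(1, 2)))) ≈ Add(-40726., Mul(1.1180, I))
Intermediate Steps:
k = 133707
Function('Q')(h) = Add(-1, Mul(Rational(1, 2), Pow(Add(-1, h), Rational(1, 2)))) (Function('Q')(h) = Add(-1, Mul(Rational(1, 2), Pow(Add(h, -1), Rational(1, 2)))) = Add(-1, Mul(Rational(1, 2), Pow(Add(-1, h), Rational(1, 2)))))
I = 40725 (I = Add(-4, Add(133707, Mul(-1, 92978))) = Add(-4, Add(133707, -92978)) = Add(-4, 40729) = 40725)
Function('m')(N) = Add(-1, Mul(-2, Pow(Add(3, N), -1)), Mul(Rational(1, 2), I, Pow(5, Rational(1, 2)))) (Function('m')(N) = Add(Mul(-2, Pow(Add(N, 3), -1)), Add(-1, Mul(Rational(1, 2), Pow(Add(-1, -4), Rational(1, 2))))) = Add(Mul(-2, Pow(Add(3, N), -1)), Add(-1, Mul(Rational(1, 2), Pow(-5, Rational(1, 2))))) = Add(Mul(-2, Pow(Add(3, N), -1)), Add(-1, Mul(Rational(1, 2), Mul(I, Pow(5, Rational(1, 2)))))) = Add(Mul(-2, Pow(Add(3, N), -1)), Add(-1, Mul(Rational(1, 2), I, Pow(5, Rational(1, 2))))) = Add(-1, Mul(-2, Pow(Add(3, N), -1)), Mul(Rational(1, 2), I, Pow(5, Rational(1, 2)))))
Add(Function('m')(196), Mul(-1, I)) = Add(Mul(Rational(1, 2), Pow(Add(3, 196), -1), Add(-10, Mul(-1, 196, Add(2, Mul(-1, I, Pow(5, Rational(1, 2))))), Mul(3, I, Pow(5, Rational(1, 2))))), Mul(-1, 40725)) = Add(Mul(Rational(1, 2), Pow(199, -1), Add(-10, Add(-392, Mul(196, I, Pow(5, Rational(1, 2)))), Mul(3, I, Pow(5, Rational(1, 2))))), -40725) = Add(Mul(Rational(1, 2), Rational(1, 199), Add(-402, Mul(199, I, Pow(5, Rational(1, 2))))), -40725) = Add(Add(Rational(-201, 199), Mul(Rational(1, 2), I, Pow(5, Rational(1, 2)))), -40725) = Add(Rational(-8104476, 199), Mul(Rational(1, 2), I, Pow(5, Rational(1, 2))))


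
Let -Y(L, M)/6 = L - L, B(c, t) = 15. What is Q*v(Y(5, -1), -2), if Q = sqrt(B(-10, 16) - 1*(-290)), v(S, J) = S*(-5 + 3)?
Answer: 0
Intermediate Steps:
Y(L, M) = 0 (Y(L, M) = -6*(L - L) = -6*0 = 0)
v(S, J) = -2*S (v(S, J) = S*(-2) = -2*S)
Q = sqrt(305) (Q = sqrt(15 - 1*(-290)) = sqrt(15 + 290) = sqrt(305) ≈ 17.464)
Q*v(Y(5, -1), -2) = sqrt(305)*(-2*0) = sqrt(305)*0 = 0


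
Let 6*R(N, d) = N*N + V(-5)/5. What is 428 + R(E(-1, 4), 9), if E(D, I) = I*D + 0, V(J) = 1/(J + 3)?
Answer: 8613/20 ≈ 430.65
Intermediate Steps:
V(J) = 1/(3 + J)
E(D, I) = D*I (E(D, I) = D*I + 0 = D*I)
R(N, d) = -1/60 + N**2/6 (R(N, d) = (N*N + 1/((3 - 5)*5))/6 = (N**2 + (1/5)/(-2))/6 = (N**2 - 1/2*1/5)/6 = (N**2 - 1/10)/6 = (-1/10 + N**2)/6 = -1/60 + N**2/6)
428 + R(E(-1, 4), 9) = 428 + (-1/60 + (-1*4)**2/6) = 428 + (-1/60 + (1/6)*(-4)**2) = 428 + (-1/60 + (1/6)*16) = 428 + (-1/60 + 8/3) = 428 + 53/20 = 8613/20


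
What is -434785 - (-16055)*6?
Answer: -338455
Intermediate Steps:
-434785 - (-16055)*6 = -434785 - 1*(-96330) = -434785 + 96330 = -338455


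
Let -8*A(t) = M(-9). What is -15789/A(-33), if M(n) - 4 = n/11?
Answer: 1389432/35 ≈ 39698.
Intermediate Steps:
M(n) = 4 + n/11
A(t) = -35/88 (A(t) = -(4 + (1/11)*(-9))/8 = -(4 - 9/11)/8 = -⅛*35/11 = -35/88)
-15789/A(-33) = -15789/(-35/88) = -15789*(-88/35) = 1389432/35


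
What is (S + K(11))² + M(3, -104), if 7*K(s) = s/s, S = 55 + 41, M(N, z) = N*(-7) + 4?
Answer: 452096/49 ≈ 9226.5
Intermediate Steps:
M(N, z) = 4 - 7*N (M(N, z) = -7*N + 4 = 4 - 7*N)
S = 96
K(s) = ⅐ (K(s) = (s/s)/7 = (⅐)*1 = ⅐)
(S + K(11))² + M(3, -104) = (96 + ⅐)² + (4 - 7*3) = (673/7)² + (4 - 21) = 452929/49 - 17 = 452096/49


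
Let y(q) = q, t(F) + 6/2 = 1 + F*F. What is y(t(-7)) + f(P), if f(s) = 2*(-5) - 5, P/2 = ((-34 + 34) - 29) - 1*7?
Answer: 32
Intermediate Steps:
t(F) = -2 + F**2 (t(F) = -3 + (1 + F*F) = -3 + (1 + F**2) = -2 + F**2)
P = -72 (P = 2*(((-34 + 34) - 29) - 1*7) = 2*((0 - 29) - 7) = 2*(-29 - 7) = 2*(-36) = -72)
f(s) = -15 (f(s) = -10 - 5 = -15)
y(t(-7)) + f(P) = (-2 + (-7)**2) - 15 = (-2 + 49) - 15 = 47 - 15 = 32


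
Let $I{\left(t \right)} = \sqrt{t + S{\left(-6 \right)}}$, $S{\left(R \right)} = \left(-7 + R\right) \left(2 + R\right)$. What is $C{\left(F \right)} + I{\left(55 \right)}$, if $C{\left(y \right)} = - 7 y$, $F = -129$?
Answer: $903 + \sqrt{107} \approx 913.34$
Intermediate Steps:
$I{\left(t \right)} = \sqrt{52 + t}$ ($I{\left(t \right)} = \sqrt{t - \left(-16 - 36\right)} = \sqrt{t + \left(-14 + 36 + 30\right)} = \sqrt{t + 52} = \sqrt{52 + t}$)
$C{\left(F \right)} + I{\left(55 \right)} = \left(-7\right) \left(-129\right) + \sqrt{52 + 55} = 903 + \sqrt{107}$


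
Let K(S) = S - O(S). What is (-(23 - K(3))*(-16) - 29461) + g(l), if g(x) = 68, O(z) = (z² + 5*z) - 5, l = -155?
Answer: -28769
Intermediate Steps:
O(z) = -5 + z² + 5*z
K(S) = 5 - S² - 4*S (K(S) = S - (-5 + S² + 5*S) = S + (5 - S² - 5*S) = 5 - S² - 4*S)
(-(23 - K(3))*(-16) - 29461) + g(l) = (-(23 - (5 - 1*3² - 4*3))*(-16) - 29461) + 68 = (-(23 - (5 - 1*9 - 12))*(-16) - 29461) + 68 = (-(23 - (5 - 9 - 12))*(-16) - 29461) + 68 = (-(23 - 1*(-16))*(-16) - 29461) + 68 = (-(23 + 16)*(-16) - 29461) + 68 = (-39*(-16) - 29461) + 68 = (-1*(-624) - 29461) + 68 = (624 - 29461) + 68 = -28837 + 68 = -28769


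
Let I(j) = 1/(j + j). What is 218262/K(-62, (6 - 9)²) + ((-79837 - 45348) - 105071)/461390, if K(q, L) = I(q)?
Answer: -6243642174288/230695 ≈ -2.7064e+7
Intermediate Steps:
I(j) = 1/(2*j)
K(q, L) = 1/(2*q)
218262/K(-62, (6 - 9)²) + ((-79837 - 45348) - 105071)/461390 = 218262/(((½)/(-62))) + ((-79837 - 45348) - 105071)/461390 = 218262/(((½)*(-1/62))) + (-125185 - 105071)*(1/461390) = 218262/(-1/124) - 230256*1/461390 = 218262*(-124) - 115128/230695 = -27064488 - 115128/230695 = -6243642174288/230695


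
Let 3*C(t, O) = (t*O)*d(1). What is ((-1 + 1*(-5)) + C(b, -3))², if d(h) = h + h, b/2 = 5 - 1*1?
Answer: 484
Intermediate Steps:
b = 8 (b = 2*(5 - 1*1) = 2*(5 - 1) = 2*4 = 8)
d(h) = 2*h
C(t, O) = 2*O*t/3 (C(t, O) = ((t*O)*(2*1))/3 = ((O*t)*2)/3 = (2*O*t)/3 = 2*O*t/3)
((-1 + 1*(-5)) + C(b, -3))² = ((-1 + 1*(-5)) + (⅔)*(-3)*8)² = ((-1 - 5) - 16)² = (-6 - 16)² = (-22)² = 484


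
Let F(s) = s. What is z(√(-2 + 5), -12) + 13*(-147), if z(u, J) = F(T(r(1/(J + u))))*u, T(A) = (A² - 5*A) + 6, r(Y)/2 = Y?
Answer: -4220897/2209 + 45598*√3/6627 ≈ -1898.9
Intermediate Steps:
r(Y) = 2*Y
T(A) = 6 + A² - 5*A
z(u, J) = u*(6 - 10/(J + u) + 4/(J + u)²) (z(u, J) = (6 + (2/(J + u))² - 10/(J + u))*u = (6 + 4/(J + u)² - 10/(J + u))*u = (6 - 10/(J + u) + 4/(J + u)²)*u = u*(6 - 10/(J + u) + 4/(J + u)²))
z(√(-2 + 5), -12) + 13*(-147) = √(-2 + 5)*(6 - 10/(-12 + √(-2 + 5)) + 4/(-12 + √(-2 + 5))²) + 13*(-147) = √3*(6 - 10/(-12 + √3) + 4/(-12 + √3)²) - 1911 = -1911 + √3*(6 - 10/(-12 + √3) + 4/(-12 + √3)²)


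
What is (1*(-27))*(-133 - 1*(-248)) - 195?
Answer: -3300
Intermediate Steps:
(1*(-27))*(-133 - 1*(-248)) - 195 = -27*(-133 + 248) - 195 = -27*115 - 195 = -3105 - 195 = -3300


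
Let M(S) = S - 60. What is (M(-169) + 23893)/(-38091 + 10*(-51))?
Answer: -7888/12867 ≈ -0.61304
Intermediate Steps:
M(S) = -60 + S
(M(-169) + 23893)/(-38091 + 10*(-51)) = ((-60 - 169) + 23893)/(-38091 + 10*(-51)) = (-229 + 23893)/(-38091 - 510) = 23664/(-38601) = 23664*(-1/38601) = -7888/12867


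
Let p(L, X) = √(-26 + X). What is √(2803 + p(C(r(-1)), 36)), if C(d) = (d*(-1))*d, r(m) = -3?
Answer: √(2803 + √10) ≈ 52.973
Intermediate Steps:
C(d) = -d² (C(d) = (-d)*d = -d²)
√(2803 + p(C(r(-1)), 36)) = √(2803 + √(-26 + 36)) = √(2803 + √10)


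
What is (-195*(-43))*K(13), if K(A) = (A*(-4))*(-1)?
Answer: 436020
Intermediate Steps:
K(A) = 4*A (K(A) = -4*A*(-1) = 4*A)
(-195*(-43))*K(13) = (-195*(-43))*(4*13) = 8385*52 = 436020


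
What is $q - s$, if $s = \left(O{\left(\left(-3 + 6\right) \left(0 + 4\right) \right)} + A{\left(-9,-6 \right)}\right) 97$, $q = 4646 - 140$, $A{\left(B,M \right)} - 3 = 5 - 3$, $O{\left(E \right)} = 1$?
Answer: $3924$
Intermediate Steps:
$A{\left(B,M \right)} = 5$ ($A{\left(B,M \right)} = 3 + \left(5 - 3\right) = 3 + 2 = 5$)
$q = 4506$ ($q = 4646 - 140 = 4506$)
$s = 582$ ($s = \left(1 + 5\right) 97 = 6 \cdot 97 = 582$)
$q - s = 4506 - 582 = 3924$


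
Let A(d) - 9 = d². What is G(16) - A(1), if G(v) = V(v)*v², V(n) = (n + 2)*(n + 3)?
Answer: 87542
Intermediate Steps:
A(d) = 9 + d²
V(n) = (2 + n)*(3 + n)
G(v) = v²*(6 + v² + 5*v) (G(v) = (6 + v² + 5*v)*v² = v²*(6 + v² + 5*v))
G(16) - A(1) = 16²*(6 + 16² + 5*16) - (9 + 1²) = 256*(6 + 256 + 80) - (9 + 1) = 256*342 - 1*10 = 87552 - 10 = 87542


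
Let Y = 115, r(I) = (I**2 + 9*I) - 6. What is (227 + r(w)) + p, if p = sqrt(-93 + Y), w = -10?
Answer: 231 + sqrt(22) ≈ 235.69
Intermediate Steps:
r(I) = -6 + I**2 + 9*I
p = sqrt(22) (p = sqrt(-93 + 115) = sqrt(22) ≈ 4.6904)
(227 + r(w)) + p = (227 + (-6 + (-10)**2 + 9*(-10))) + sqrt(22) = (227 + (-6 + 100 - 90)) + sqrt(22) = (227 + 4) + sqrt(22) = 231 + sqrt(22)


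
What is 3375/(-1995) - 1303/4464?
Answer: -1177699/593712 ≈ -1.9836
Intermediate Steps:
3375/(-1995) - 1303/4464 = 3375*(-1/1995) - 1303*1/4464 = -225/133 - 1303/4464 = -1177699/593712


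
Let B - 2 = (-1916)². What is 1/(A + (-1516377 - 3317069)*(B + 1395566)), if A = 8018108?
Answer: -1/24489245488196 ≈ -4.0834e-14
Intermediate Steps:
B = 3671058 (B = 2 + (-1916)² = 2 + 3671056 = 3671058)
1/(A + (-1516377 - 3317069)*(B + 1395566)) = 1/(8018108 + (-1516377 - 3317069)*(3671058 + 1395566)) = 1/(8018108 - 4833446*5066624) = 1/(8018108 - 24489253506304) = 1/(-24489245488196) = -1/24489245488196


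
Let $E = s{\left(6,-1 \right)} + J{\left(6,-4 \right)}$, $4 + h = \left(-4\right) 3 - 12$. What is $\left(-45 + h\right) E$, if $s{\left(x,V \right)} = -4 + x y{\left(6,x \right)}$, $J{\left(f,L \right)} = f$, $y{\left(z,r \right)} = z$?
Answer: $-2774$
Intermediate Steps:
$h = -28$ ($h = -4 - 24 = -28$)
$s{\left(x,V \right)} = -4 + 6 x$ ($s{\left(x,V \right)} = -4 + x 6 = -4 + 6 x$)
$E = 38$ ($E = \left(-4 + 6 \cdot 6\right) + 6 = \left(-4 + 36\right) + 6 = 32 + 6 = 38$)
$\left(-45 + h\right) E = \left(-45 - 28\right) 38 = \left(-73\right) 38 = -2774$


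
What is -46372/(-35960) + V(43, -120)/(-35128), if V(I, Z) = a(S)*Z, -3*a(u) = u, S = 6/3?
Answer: 50814963/39475090 ≈ 1.2873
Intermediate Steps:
S = 2 (S = 6*(1/3) = 2)
a(u) = -u/3
V(I, Z) = -2*Z/3 (V(I, Z) = (-1/3*2)*Z = -2*Z/3)
-46372/(-35960) + V(43, -120)/(-35128) = -46372/(-35960) - 2/3*(-120)/(-35128) = -46372*(-1/35960) + 80*(-1/35128) = 11593/8990 - 10/4391 = 50814963/39475090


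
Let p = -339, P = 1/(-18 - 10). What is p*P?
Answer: 339/28 ≈ 12.107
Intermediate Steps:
P = -1/28 (P = 1/(-28) = -1/28 ≈ -0.035714)
p*P = -339*(-1/28) = 339/28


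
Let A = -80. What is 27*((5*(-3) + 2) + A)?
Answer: -2511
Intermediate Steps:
27*((5*(-3) + 2) + A) = 27*((5*(-3) + 2) - 80) = 27*((-15 + 2) - 80) = 27*(-13 - 80) = 27*(-93) = -2511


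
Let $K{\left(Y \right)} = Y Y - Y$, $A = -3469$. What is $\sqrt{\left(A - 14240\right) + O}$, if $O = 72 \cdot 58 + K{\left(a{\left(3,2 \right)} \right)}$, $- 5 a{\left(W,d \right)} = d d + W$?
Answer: $\frac{i \sqrt{338241}}{5} \approx 116.32 i$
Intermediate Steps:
$a{\left(W,d \right)} = - \frac{W}{5} - \frac{d^{2}}{5}$ ($a{\left(W,d \right)} = - \frac{d d + W}{5} = - \frac{d^{2} + W}{5} = - \frac{W + d^{2}}{5} = - \frac{W}{5} - \frac{d^{2}}{5}$)
$K{\left(Y \right)} = Y^{2} - Y$
$O = \frac{104484}{25}$ ($O = 72 \cdot 58 + \left(\left(- \frac{1}{5}\right) 3 - \frac{2^{2}}{5}\right) \left(-1 - \left(\frac{3}{5} + \frac{2^{2}}{5}\right)\right) = 4176 + \left(- \frac{3}{5} - \frac{4}{5}\right) \left(-1 - \frac{7}{5}\right) = 4176 - \frac{7 \left(-1 - \frac{7}{5}\right)}{5} = 4176 - - \frac{84}{25} = 4176 + \frac{84}{25} = \frac{104484}{25} \approx 4179.4$)
$\sqrt{\left(A - 14240\right) + O} = \sqrt{\left(-3469 - 14240\right) + \frac{104484}{25}} = \sqrt{-17709 + \frac{104484}{25}} = \sqrt{- \frac{338241}{25}} = \frac{i \sqrt{338241}}{5}$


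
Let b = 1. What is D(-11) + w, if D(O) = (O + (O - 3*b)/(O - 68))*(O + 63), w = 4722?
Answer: 328578/79 ≈ 4159.2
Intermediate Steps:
D(O) = (63 + O)*(O + (-3 + O)/(-68 + O)) (D(O) = (O + (O - 3*1)/(O - 68))*(O + 63) = (O + (O - 3)/(-68 + O))*(63 + O) = (O + (-3 + O)/(-68 + O))*(63 + O) = (63 + O)*(O + (-3 + O)/(-68 + O)))
D(-11) + w = (-189 + (-11)**3 - 4224*(-11) - 4*(-11)**2)/(-68 - 11) + 4722 = (-189 - 1331 + 46464 - 4*121)/(-79) + 4722 = -(-189 - 1331 + 46464 - 484)/79 + 4722 = -1/79*44460 + 4722 = -44460/79 + 4722 = 328578/79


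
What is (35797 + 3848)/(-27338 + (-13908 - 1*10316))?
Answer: -39645/51562 ≈ -0.76888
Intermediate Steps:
(35797 + 3848)/(-27338 + (-13908 - 1*10316)) = 39645/(-27338 + (-13908 - 10316)) = 39645/(-27338 - 24224) = 39645/(-51562) = 39645*(-1/51562) = -39645/51562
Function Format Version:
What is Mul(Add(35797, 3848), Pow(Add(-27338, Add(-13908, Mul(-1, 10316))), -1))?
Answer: Rational(-39645, 51562) ≈ -0.76888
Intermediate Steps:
Mul(Add(35797, 3848), Pow(Add(-27338, Add(-13908, Mul(-1, 10316))), -1)) = Mul(39645, Pow(Add(-27338, Add(-13908, -10316)), -1)) = Mul(39645, Pow(Add(-27338, -24224), -1)) = Mul(39645, Pow(-51562, -1)) = Mul(39645, Rational(-1, 51562)) = Rational(-39645, 51562)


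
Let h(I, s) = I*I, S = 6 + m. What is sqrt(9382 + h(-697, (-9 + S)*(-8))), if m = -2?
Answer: sqrt(495191) ≈ 703.70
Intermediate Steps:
S = 4 (S = 6 - 2 = 4)
h(I, s) = I**2
sqrt(9382 + h(-697, (-9 + S)*(-8))) = sqrt(9382 + (-697)**2) = sqrt(9382 + 485809) = sqrt(495191)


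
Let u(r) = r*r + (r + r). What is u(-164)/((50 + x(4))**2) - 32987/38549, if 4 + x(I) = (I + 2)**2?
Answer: 4892471/1580509 ≈ 3.0955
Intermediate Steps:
x(I) = -4 + (2 + I)**2 (x(I) = -4 + (I + 2)**2 = -4 + (2 + I)**2)
u(r) = r**2 + 2*r
u(-164)/((50 + x(4))**2) - 32987/38549 = (-164*(2 - 164))/((50 + 4*(4 + 4))**2) - 32987/38549 = (-164*(-162))/((50 + 4*8)**2) - 32987*1/38549 = 26568/((50 + 32)**2) - 32987/38549 = 26568/(82**2) - 32987/38549 = 26568/6724 - 32987/38549 = 26568*(1/6724) - 32987/38549 = 162/41 - 32987/38549 = 4892471/1580509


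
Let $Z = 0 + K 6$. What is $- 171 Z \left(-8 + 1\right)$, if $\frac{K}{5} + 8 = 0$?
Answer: $-287280$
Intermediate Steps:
$K = -40$ ($K = -40 + 5 \cdot 0 = -40 + 0 = -40$)
$Z = -240$ ($Z = 0 - 240 = -240$)
$- 171 Z \left(-8 + 1\right) = - 171 \left(- 240 \left(-8 + 1\right)\right) = - 171 \left(\left(-240\right) \left(-7\right)\right) = \left(-171\right) 1680 = -287280$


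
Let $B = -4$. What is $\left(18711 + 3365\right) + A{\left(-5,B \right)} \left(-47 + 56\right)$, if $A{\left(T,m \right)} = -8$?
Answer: $22004$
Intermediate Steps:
$\left(18711 + 3365\right) + A{\left(-5,B \right)} \left(-47 + 56\right) = \left(18711 + 3365\right) - 8 \left(-47 + 56\right) = 22076 - 72 = 22004$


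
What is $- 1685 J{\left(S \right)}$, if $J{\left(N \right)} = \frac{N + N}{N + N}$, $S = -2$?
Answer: $-1685$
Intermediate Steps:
$J{\left(N \right)} = 1$ ($J{\left(N \right)} = \frac{2 N}{2 N} = 2 N \frac{1}{2 N} = 1$)
$- 1685 J{\left(S \right)} = \left(-1685\right) 1 = -1685$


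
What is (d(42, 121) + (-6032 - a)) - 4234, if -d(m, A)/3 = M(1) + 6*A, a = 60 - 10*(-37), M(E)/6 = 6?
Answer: -12982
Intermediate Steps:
M(E) = 36 (M(E) = 6*6 = 36)
a = 430 (a = 60 + 370 = 430)
d(m, A) = -108 - 18*A (d(m, A) = -3*(36 + 6*A) = -108 - 18*A)
(d(42, 121) + (-6032 - a)) - 4234 = ((-108 - 18*121) + (-6032 - 1*430)) - 4234 = ((-108 - 2178) + (-6032 - 430)) - 4234 = (-2286 - 6462) - 4234 = -8748 - 4234 = -12982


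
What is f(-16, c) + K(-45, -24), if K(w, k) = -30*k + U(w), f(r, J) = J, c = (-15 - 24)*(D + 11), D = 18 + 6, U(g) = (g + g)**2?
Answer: 7455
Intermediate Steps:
U(g) = 4*g**2 (U(g) = (2*g)**2 = 4*g**2)
D = 24
c = -1365 (c = (-15 - 24)*(24 + 11) = -39*35 = -1365)
K(w, k) = -30*k + 4*w**2
f(-16, c) + K(-45, -24) = -1365 + (-30*(-24) + 4*(-45)**2) = -1365 + (720 + 4*2025) = -1365 + (720 + 8100) = -1365 + 8820 = 7455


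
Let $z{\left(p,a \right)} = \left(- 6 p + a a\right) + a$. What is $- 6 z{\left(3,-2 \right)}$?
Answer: $96$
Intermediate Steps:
$z{\left(p,a \right)} = a + a^{2} - 6 p$ ($z{\left(p,a \right)} = \left(- 6 p + a^{2}\right) + a = \left(a^{2} - 6 p\right) + a = a + a^{2} - 6 p$)
$- 6 z{\left(3,-2 \right)} = - 6 \left(-2 + \left(-2\right)^{2} - 18\right) = - 6 \left(-2 + 4 - 18\right) = \left(-6\right) \left(-16\right) = 96$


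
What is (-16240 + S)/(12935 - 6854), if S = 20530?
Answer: 1430/2027 ≈ 0.70548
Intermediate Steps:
(-16240 + S)/(12935 - 6854) = (-16240 + 20530)/(12935 - 6854) = 4290/6081 = 4290*(1/6081) = 1430/2027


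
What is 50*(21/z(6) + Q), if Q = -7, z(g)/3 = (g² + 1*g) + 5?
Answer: -16100/47 ≈ -342.55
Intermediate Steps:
z(g) = 15 + 3*g + 3*g² (z(g) = 3*((g² + 1*g) + 5) = 3*((g² + g) + 5) = 3*((g + g²) + 5) = 3*(5 + g + g²) = 15 + 3*g + 3*g²)
50*(21/z(6) + Q) = 50*(21/(15 + 3*6 + 3*6²) - 7) = 50*(21/(15 + 18 + 3*36) - 7) = 50*(21/(15 + 18 + 108) - 7) = 50*(21/141 - 7) = 50*(21*(1/141) - 7) = 50*(7/47 - 7) = 50*(-322/47) = -16100/47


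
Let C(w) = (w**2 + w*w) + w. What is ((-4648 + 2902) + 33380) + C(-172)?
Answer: 90630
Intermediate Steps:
C(w) = w + 2*w**2 (C(w) = (w**2 + w**2) + w = 2*w**2 + w = w + 2*w**2)
((-4648 + 2902) + 33380) + C(-172) = ((-4648 + 2902) + 33380) - 172*(1 + 2*(-172)) = (-1746 + 33380) - 172*(1 - 344) = 31634 - 172*(-343) = 31634 + 58996 = 90630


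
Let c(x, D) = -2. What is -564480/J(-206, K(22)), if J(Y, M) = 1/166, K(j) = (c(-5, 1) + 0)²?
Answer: -93703680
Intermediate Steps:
K(j) = 4 (K(j) = (-2 + 0)² = (-2)² = 4)
J(Y, M) = 1/166
-564480/J(-206, K(22)) = -564480/1/166 = -564480*166 = -93703680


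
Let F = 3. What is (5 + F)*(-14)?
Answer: -112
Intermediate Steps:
(5 + F)*(-14) = (5 + 3)*(-14) = 8*(-14) = -112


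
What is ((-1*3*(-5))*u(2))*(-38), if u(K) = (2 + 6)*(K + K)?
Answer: -18240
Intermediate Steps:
u(K) = 16*K (u(K) = 8*(2*K) = 16*K)
((-1*3*(-5))*u(2))*(-38) = ((-1*3*(-5))*(16*2))*(-38) = (-3*(-5)*32)*(-38) = (15*32)*(-38) = 480*(-38) = -18240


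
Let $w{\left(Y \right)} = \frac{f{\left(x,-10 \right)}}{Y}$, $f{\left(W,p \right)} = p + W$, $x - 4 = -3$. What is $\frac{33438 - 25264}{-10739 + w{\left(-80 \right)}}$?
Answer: $- \frac{653920}{859111} \approx -0.76116$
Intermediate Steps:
$x = 1$ ($x = 4 - 3 = 1$)
$f{\left(W,p \right)} = W + p$
$w{\left(Y \right)} = - \frac{9}{Y}$ ($w{\left(Y \right)} = \frac{1 - 10}{Y} = - \frac{9}{Y}$)
$\frac{33438 - 25264}{-10739 + w{\left(-80 \right)}} = \frac{33438 - 25264}{-10739 - \frac{9}{-80}} = \frac{8174}{-10739 - - \frac{9}{80}} = \frac{8174}{-10739 + \frac{9}{80}} = \frac{8174}{- \frac{859111}{80}} = 8174 \left(- \frac{80}{859111}\right) = - \frac{653920}{859111}$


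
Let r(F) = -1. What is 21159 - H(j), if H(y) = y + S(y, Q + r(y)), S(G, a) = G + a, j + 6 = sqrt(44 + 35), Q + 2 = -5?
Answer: 21179 - 2*sqrt(79) ≈ 21161.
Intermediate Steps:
Q = -7 (Q = -2 - 5 = -7)
j = -6 + sqrt(79) (j = -6 + sqrt(44 + 35) = -6 + sqrt(79) ≈ 2.8882)
H(y) = -8 + 2*y (H(y) = y + (y + (-7 - 1)) = y + (y - 8) = y + (-8 + y) = -8 + 2*y)
21159 - H(j) = 21159 - (-8 + 2*(-6 + sqrt(79))) = 21159 - (-8 + (-12 + 2*sqrt(79))) = 21159 - (-20 + 2*sqrt(79)) = 21159 + (20 - 2*sqrt(79)) = 21179 - 2*sqrt(79)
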